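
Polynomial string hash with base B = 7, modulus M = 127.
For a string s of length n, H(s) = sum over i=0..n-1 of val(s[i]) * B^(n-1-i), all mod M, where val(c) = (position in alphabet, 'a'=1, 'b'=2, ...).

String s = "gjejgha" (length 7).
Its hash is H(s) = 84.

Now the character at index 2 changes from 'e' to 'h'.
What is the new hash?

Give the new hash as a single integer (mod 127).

Answer: 48

Derivation:
val('e') = 5, val('h') = 8
Position k = 2, exponent = n-1-k = 4
B^4 mod M = 7^4 mod 127 = 115
Delta = (8 - 5) * 115 mod 127 = 91
New hash = (84 + 91) mod 127 = 48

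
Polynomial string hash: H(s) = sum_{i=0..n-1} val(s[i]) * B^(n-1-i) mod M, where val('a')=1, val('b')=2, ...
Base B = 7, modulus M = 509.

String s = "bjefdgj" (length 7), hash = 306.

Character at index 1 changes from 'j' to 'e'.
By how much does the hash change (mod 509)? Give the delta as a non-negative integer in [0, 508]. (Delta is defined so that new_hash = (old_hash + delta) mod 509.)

Answer: 459

Derivation:
Delta formula: (val(new) - val(old)) * B^(n-1-k) mod M
  val('e') - val('j') = 5 - 10 = -5
  B^(n-1-k) = 7^5 mod 509 = 10
  Delta = -5 * 10 mod 509 = 459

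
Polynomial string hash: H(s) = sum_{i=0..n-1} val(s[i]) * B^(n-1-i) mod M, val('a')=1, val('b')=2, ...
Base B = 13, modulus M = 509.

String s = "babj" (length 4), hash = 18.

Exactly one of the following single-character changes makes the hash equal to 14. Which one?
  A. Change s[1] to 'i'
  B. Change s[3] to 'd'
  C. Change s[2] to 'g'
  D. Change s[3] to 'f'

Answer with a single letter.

Option A: s[1]='a'->'i', delta=(9-1)*13^2 mod 509 = 334, hash=18+334 mod 509 = 352
Option B: s[3]='j'->'d', delta=(4-10)*13^0 mod 509 = 503, hash=18+503 mod 509 = 12
Option C: s[2]='b'->'g', delta=(7-2)*13^1 mod 509 = 65, hash=18+65 mod 509 = 83
Option D: s[3]='j'->'f', delta=(6-10)*13^0 mod 509 = 505, hash=18+505 mod 509 = 14 <-- target

Answer: D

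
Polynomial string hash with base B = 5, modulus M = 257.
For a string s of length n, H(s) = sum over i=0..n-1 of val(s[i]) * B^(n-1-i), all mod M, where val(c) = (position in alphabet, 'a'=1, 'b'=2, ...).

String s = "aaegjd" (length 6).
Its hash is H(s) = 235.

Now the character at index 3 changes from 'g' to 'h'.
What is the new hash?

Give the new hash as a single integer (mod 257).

val('g') = 7, val('h') = 8
Position k = 3, exponent = n-1-k = 2
B^2 mod M = 5^2 mod 257 = 25
Delta = (8 - 7) * 25 mod 257 = 25
New hash = (235 + 25) mod 257 = 3

Answer: 3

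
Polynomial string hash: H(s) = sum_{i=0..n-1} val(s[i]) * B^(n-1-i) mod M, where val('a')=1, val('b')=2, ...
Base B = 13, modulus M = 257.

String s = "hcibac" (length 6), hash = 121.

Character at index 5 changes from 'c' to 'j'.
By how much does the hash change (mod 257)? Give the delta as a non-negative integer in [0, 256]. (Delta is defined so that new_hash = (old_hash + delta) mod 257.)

Delta formula: (val(new) - val(old)) * B^(n-1-k) mod M
  val('j') - val('c') = 10 - 3 = 7
  B^(n-1-k) = 13^0 mod 257 = 1
  Delta = 7 * 1 mod 257 = 7

Answer: 7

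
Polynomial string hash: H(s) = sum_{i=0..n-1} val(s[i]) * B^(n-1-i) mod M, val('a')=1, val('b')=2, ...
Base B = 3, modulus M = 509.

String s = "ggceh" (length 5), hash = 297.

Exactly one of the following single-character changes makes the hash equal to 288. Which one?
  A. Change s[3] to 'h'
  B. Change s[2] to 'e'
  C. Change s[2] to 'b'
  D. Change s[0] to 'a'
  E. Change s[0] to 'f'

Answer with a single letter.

Option A: s[3]='e'->'h', delta=(8-5)*3^1 mod 509 = 9, hash=297+9 mod 509 = 306
Option B: s[2]='c'->'e', delta=(5-3)*3^2 mod 509 = 18, hash=297+18 mod 509 = 315
Option C: s[2]='c'->'b', delta=(2-3)*3^2 mod 509 = 500, hash=297+500 mod 509 = 288 <-- target
Option D: s[0]='g'->'a', delta=(1-7)*3^4 mod 509 = 23, hash=297+23 mod 509 = 320
Option E: s[0]='g'->'f', delta=(6-7)*3^4 mod 509 = 428, hash=297+428 mod 509 = 216

Answer: C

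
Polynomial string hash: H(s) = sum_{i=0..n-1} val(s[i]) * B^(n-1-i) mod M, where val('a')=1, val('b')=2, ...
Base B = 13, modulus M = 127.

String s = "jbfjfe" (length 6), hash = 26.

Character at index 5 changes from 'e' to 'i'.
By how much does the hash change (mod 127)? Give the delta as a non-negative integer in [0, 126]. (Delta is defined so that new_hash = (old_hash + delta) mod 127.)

Answer: 4

Derivation:
Delta formula: (val(new) - val(old)) * B^(n-1-k) mod M
  val('i') - val('e') = 9 - 5 = 4
  B^(n-1-k) = 13^0 mod 127 = 1
  Delta = 4 * 1 mod 127 = 4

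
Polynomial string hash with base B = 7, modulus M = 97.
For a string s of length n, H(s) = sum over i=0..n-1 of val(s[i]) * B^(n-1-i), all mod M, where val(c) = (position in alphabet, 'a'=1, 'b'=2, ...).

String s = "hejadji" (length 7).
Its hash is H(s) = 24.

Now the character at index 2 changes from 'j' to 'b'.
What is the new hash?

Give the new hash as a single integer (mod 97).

Answer: 22

Derivation:
val('j') = 10, val('b') = 2
Position k = 2, exponent = n-1-k = 4
B^4 mod M = 7^4 mod 97 = 73
Delta = (2 - 10) * 73 mod 97 = 95
New hash = (24 + 95) mod 97 = 22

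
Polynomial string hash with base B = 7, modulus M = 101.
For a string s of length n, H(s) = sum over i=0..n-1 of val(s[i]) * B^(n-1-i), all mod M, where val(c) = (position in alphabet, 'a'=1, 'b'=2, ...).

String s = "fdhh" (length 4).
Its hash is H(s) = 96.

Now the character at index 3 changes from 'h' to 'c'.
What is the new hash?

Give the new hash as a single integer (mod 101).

val('h') = 8, val('c') = 3
Position k = 3, exponent = n-1-k = 0
B^0 mod M = 7^0 mod 101 = 1
Delta = (3 - 8) * 1 mod 101 = 96
New hash = (96 + 96) mod 101 = 91

Answer: 91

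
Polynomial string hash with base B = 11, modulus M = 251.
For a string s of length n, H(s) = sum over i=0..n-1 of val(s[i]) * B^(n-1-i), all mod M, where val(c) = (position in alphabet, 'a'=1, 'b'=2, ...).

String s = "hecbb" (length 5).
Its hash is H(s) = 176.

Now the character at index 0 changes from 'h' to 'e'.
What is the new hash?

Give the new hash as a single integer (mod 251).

val('h') = 8, val('e') = 5
Position k = 0, exponent = n-1-k = 4
B^4 mod M = 11^4 mod 251 = 83
Delta = (5 - 8) * 83 mod 251 = 2
New hash = (176 + 2) mod 251 = 178

Answer: 178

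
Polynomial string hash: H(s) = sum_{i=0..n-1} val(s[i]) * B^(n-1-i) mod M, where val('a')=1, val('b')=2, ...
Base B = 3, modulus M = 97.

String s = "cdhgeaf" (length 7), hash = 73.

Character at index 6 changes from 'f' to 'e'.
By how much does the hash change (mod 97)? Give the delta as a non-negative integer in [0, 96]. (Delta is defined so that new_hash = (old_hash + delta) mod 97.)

Delta formula: (val(new) - val(old)) * B^(n-1-k) mod M
  val('e') - val('f') = 5 - 6 = -1
  B^(n-1-k) = 3^0 mod 97 = 1
  Delta = -1 * 1 mod 97 = 96

Answer: 96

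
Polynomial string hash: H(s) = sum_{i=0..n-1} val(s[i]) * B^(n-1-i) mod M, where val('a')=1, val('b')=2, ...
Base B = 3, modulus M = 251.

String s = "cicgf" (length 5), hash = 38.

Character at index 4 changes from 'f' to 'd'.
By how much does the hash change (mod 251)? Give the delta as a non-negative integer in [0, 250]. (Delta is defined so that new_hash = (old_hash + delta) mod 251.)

Answer: 249

Derivation:
Delta formula: (val(new) - val(old)) * B^(n-1-k) mod M
  val('d') - val('f') = 4 - 6 = -2
  B^(n-1-k) = 3^0 mod 251 = 1
  Delta = -2 * 1 mod 251 = 249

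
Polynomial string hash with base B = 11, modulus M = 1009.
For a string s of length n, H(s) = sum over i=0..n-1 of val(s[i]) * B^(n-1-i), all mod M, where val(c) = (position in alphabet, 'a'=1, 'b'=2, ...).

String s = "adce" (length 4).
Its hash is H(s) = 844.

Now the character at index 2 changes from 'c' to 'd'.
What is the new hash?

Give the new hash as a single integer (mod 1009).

Answer: 855

Derivation:
val('c') = 3, val('d') = 4
Position k = 2, exponent = n-1-k = 1
B^1 mod M = 11^1 mod 1009 = 11
Delta = (4 - 3) * 11 mod 1009 = 11
New hash = (844 + 11) mod 1009 = 855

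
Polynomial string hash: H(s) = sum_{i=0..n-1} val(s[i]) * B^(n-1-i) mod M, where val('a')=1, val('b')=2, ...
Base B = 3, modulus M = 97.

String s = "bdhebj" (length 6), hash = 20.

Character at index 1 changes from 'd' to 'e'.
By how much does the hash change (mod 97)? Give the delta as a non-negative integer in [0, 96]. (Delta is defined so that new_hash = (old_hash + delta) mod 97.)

Delta formula: (val(new) - val(old)) * B^(n-1-k) mod M
  val('e') - val('d') = 5 - 4 = 1
  B^(n-1-k) = 3^4 mod 97 = 81
  Delta = 1 * 81 mod 97 = 81

Answer: 81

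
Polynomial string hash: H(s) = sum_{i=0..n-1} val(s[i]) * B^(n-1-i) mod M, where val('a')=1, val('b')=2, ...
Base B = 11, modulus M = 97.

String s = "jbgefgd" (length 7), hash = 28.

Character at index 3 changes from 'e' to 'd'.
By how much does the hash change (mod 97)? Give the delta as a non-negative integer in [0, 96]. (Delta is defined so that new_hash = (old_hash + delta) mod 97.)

Delta formula: (val(new) - val(old)) * B^(n-1-k) mod M
  val('d') - val('e') = 4 - 5 = -1
  B^(n-1-k) = 11^3 mod 97 = 70
  Delta = -1 * 70 mod 97 = 27

Answer: 27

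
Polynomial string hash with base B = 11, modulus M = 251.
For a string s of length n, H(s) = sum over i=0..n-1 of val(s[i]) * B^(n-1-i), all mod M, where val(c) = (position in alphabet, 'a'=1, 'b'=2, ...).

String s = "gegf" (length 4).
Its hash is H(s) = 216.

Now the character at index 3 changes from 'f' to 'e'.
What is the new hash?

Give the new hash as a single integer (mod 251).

val('f') = 6, val('e') = 5
Position k = 3, exponent = n-1-k = 0
B^0 mod M = 11^0 mod 251 = 1
Delta = (5 - 6) * 1 mod 251 = 250
New hash = (216 + 250) mod 251 = 215

Answer: 215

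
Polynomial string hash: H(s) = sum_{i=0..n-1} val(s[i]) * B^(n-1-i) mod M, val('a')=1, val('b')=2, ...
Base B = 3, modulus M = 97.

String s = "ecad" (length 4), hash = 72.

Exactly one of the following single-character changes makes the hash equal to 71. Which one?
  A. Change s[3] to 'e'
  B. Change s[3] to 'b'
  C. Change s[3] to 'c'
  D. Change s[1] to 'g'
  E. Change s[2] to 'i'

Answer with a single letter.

Answer: C

Derivation:
Option A: s[3]='d'->'e', delta=(5-4)*3^0 mod 97 = 1, hash=72+1 mod 97 = 73
Option B: s[3]='d'->'b', delta=(2-4)*3^0 mod 97 = 95, hash=72+95 mod 97 = 70
Option C: s[3]='d'->'c', delta=(3-4)*3^0 mod 97 = 96, hash=72+96 mod 97 = 71 <-- target
Option D: s[1]='c'->'g', delta=(7-3)*3^2 mod 97 = 36, hash=72+36 mod 97 = 11
Option E: s[2]='a'->'i', delta=(9-1)*3^1 mod 97 = 24, hash=72+24 mod 97 = 96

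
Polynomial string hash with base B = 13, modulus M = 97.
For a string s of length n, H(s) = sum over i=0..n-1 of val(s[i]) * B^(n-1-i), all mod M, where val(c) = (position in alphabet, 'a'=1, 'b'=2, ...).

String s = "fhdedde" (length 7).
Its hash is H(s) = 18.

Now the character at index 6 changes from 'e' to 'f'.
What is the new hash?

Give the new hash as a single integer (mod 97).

val('e') = 5, val('f') = 6
Position k = 6, exponent = n-1-k = 0
B^0 mod M = 13^0 mod 97 = 1
Delta = (6 - 5) * 1 mod 97 = 1
New hash = (18 + 1) mod 97 = 19

Answer: 19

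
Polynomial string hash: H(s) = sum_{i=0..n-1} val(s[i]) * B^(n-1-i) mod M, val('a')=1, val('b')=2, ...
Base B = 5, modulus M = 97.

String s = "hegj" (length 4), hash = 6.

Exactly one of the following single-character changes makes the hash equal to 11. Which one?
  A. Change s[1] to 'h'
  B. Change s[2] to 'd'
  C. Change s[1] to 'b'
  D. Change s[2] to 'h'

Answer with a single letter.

Option A: s[1]='e'->'h', delta=(8-5)*5^2 mod 97 = 75, hash=6+75 mod 97 = 81
Option B: s[2]='g'->'d', delta=(4-7)*5^1 mod 97 = 82, hash=6+82 mod 97 = 88
Option C: s[1]='e'->'b', delta=(2-5)*5^2 mod 97 = 22, hash=6+22 mod 97 = 28
Option D: s[2]='g'->'h', delta=(8-7)*5^1 mod 97 = 5, hash=6+5 mod 97 = 11 <-- target

Answer: D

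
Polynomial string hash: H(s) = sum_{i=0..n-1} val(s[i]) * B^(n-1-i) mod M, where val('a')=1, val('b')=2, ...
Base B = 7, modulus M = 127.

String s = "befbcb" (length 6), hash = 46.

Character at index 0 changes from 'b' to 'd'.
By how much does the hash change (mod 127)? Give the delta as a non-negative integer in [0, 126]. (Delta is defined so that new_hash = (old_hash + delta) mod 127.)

Answer: 86

Derivation:
Delta formula: (val(new) - val(old)) * B^(n-1-k) mod M
  val('d') - val('b') = 4 - 2 = 2
  B^(n-1-k) = 7^5 mod 127 = 43
  Delta = 2 * 43 mod 127 = 86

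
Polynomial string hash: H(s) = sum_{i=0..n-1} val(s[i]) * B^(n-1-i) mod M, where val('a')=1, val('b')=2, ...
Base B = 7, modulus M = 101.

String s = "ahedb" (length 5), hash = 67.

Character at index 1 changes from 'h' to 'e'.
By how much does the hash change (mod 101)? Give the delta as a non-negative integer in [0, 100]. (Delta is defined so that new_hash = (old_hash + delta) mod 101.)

Delta formula: (val(new) - val(old)) * B^(n-1-k) mod M
  val('e') - val('h') = 5 - 8 = -3
  B^(n-1-k) = 7^3 mod 101 = 40
  Delta = -3 * 40 mod 101 = 82

Answer: 82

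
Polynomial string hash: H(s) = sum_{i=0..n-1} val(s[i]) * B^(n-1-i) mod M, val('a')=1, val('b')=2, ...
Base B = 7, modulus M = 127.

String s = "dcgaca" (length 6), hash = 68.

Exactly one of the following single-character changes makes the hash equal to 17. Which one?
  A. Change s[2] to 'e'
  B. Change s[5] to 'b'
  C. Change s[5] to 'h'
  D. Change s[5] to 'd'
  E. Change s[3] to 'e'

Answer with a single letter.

Answer: A

Derivation:
Option A: s[2]='g'->'e', delta=(5-7)*7^3 mod 127 = 76, hash=68+76 mod 127 = 17 <-- target
Option B: s[5]='a'->'b', delta=(2-1)*7^0 mod 127 = 1, hash=68+1 mod 127 = 69
Option C: s[5]='a'->'h', delta=(8-1)*7^0 mod 127 = 7, hash=68+7 mod 127 = 75
Option D: s[5]='a'->'d', delta=(4-1)*7^0 mod 127 = 3, hash=68+3 mod 127 = 71
Option E: s[3]='a'->'e', delta=(5-1)*7^2 mod 127 = 69, hash=68+69 mod 127 = 10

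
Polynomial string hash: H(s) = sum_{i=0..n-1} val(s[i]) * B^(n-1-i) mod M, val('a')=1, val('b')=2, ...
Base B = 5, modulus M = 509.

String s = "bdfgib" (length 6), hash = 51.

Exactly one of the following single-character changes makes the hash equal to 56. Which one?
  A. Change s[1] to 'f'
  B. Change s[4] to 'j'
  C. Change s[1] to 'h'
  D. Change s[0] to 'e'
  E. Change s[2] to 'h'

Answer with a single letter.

Answer: B

Derivation:
Option A: s[1]='d'->'f', delta=(6-4)*5^4 mod 509 = 232, hash=51+232 mod 509 = 283
Option B: s[4]='i'->'j', delta=(10-9)*5^1 mod 509 = 5, hash=51+5 mod 509 = 56 <-- target
Option C: s[1]='d'->'h', delta=(8-4)*5^4 mod 509 = 464, hash=51+464 mod 509 = 6
Option D: s[0]='b'->'e', delta=(5-2)*5^5 mod 509 = 213, hash=51+213 mod 509 = 264
Option E: s[2]='f'->'h', delta=(8-6)*5^3 mod 509 = 250, hash=51+250 mod 509 = 301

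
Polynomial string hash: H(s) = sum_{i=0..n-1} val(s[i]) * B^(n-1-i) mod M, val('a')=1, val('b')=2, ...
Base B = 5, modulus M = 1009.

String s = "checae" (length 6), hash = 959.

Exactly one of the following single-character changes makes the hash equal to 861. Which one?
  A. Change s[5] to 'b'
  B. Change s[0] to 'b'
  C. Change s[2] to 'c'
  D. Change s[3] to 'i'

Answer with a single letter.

Option A: s[5]='e'->'b', delta=(2-5)*5^0 mod 1009 = 1006, hash=959+1006 mod 1009 = 956
Option B: s[0]='c'->'b', delta=(2-3)*5^5 mod 1009 = 911, hash=959+911 mod 1009 = 861 <-- target
Option C: s[2]='e'->'c', delta=(3-5)*5^3 mod 1009 = 759, hash=959+759 mod 1009 = 709
Option D: s[3]='c'->'i', delta=(9-3)*5^2 mod 1009 = 150, hash=959+150 mod 1009 = 100

Answer: B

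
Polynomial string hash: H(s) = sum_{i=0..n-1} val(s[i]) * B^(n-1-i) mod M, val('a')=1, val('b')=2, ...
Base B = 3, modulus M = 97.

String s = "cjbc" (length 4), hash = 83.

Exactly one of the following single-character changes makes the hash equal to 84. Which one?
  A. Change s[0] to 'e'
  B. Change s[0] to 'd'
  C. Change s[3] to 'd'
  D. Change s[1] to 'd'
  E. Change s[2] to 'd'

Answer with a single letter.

Answer: C

Derivation:
Option A: s[0]='c'->'e', delta=(5-3)*3^3 mod 97 = 54, hash=83+54 mod 97 = 40
Option B: s[0]='c'->'d', delta=(4-3)*3^3 mod 97 = 27, hash=83+27 mod 97 = 13
Option C: s[3]='c'->'d', delta=(4-3)*3^0 mod 97 = 1, hash=83+1 mod 97 = 84 <-- target
Option D: s[1]='j'->'d', delta=(4-10)*3^2 mod 97 = 43, hash=83+43 mod 97 = 29
Option E: s[2]='b'->'d', delta=(4-2)*3^1 mod 97 = 6, hash=83+6 mod 97 = 89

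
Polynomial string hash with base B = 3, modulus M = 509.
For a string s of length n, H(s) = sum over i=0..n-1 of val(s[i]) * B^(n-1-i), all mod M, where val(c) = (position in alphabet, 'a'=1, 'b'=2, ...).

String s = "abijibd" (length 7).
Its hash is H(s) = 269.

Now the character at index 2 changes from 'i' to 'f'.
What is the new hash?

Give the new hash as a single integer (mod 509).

val('i') = 9, val('f') = 6
Position k = 2, exponent = n-1-k = 4
B^4 mod M = 3^4 mod 509 = 81
Delta = (6 - 9) * 81 mod 509 = 266
New hash = (269 + 266) mod 509 = 26

Answer: 26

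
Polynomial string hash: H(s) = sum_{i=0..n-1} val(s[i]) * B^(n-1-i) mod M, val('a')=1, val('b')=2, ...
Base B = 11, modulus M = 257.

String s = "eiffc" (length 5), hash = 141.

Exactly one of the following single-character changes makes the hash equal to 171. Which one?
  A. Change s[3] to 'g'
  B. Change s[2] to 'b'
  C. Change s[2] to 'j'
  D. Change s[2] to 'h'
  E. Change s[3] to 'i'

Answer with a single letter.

Answer: B

Derivation:
Option A: s[3]='f'->'g', delta=(7-6)*11^1 mod 257 = 11, hash=141+11 mod 257 = 152
Option B: s[2]='f'->'b', delta=(2-6)*11^2 mod 257 = 30, hash=141+30 mod 257 = 171 <-- target
Option C: s[2]='f'->'j', delta=(10-6)*11^2 mod 257 = 227, hash=141+227 mod 257 = 111
Option D: s[2]='f'->'h', delta=(8-6)*11^2 mod 257 = 242, hash=141+242 mod 257 = 126
Option E: s[3]='f'->'i', delta=(9-6)*11^1 mod 257 = 33, hash=141+33 mod 257 = 174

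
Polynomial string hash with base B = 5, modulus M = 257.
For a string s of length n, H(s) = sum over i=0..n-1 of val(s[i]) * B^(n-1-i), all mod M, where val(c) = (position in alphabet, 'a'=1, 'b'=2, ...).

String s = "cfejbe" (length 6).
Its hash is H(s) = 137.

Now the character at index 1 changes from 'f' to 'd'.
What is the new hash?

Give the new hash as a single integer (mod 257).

Answer: 172

Derivation:
val('f') = 6, val('d') = 4
Position k = 1, exponent = n-1-k = 4
B^4 mod M = 5^4 mod 257 = 111
Delta = (4 - 6) * 111 mod 257 = 35
New hash = (137 + 35) mod 257 = 172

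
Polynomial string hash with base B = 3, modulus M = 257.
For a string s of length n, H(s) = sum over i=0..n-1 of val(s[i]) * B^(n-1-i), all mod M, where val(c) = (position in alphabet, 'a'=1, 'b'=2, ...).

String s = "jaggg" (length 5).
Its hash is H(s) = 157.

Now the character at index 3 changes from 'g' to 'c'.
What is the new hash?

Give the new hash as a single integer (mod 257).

val('g') = 7, val('c') = 3
Position k = 3, exponent = n-1-k = 1
B^1 mod M = 3^1 mod 257 = 3
Delta = (3 - 7) * 3 mod 257 = 245
New hash = (157 + 245) mod 257 = 145

Answer: 145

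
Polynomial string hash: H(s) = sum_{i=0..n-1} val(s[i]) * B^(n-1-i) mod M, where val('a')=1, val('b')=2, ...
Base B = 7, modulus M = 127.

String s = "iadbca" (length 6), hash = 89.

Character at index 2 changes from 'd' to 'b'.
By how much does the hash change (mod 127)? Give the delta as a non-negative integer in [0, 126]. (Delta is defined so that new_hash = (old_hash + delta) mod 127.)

Answer: 76

Derivation:
Delta formula: (val(new) - val(old)) * B^(n-1-k) mod M
  val('b') - val('d') = 2 - 4 = -2
  B^(n-1-k) = 7^3 mod 127 = 89
  Delta = -2 * 89 mod 127 = 76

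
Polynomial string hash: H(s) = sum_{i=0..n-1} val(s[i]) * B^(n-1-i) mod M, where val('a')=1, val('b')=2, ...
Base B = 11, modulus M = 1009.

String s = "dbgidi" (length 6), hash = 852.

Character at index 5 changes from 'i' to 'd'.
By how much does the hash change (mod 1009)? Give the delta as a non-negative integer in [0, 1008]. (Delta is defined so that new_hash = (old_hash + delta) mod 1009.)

Answer: 1004

Derivation:
Delta formula: (val(new) - val(old)) * B^(n-1-k) mod M
  val('d') - val('i') = 4 - 9 = -5
  B^(n-1-k) = 11^0 mod 1009 = 1
  Delta = -5 * 1 mod 1009 = 1004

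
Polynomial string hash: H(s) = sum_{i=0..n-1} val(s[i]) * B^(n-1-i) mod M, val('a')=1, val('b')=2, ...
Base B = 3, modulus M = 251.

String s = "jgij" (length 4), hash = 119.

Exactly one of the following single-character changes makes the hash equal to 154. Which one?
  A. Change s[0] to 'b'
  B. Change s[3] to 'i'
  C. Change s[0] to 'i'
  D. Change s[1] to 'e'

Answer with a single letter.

Answer: A

Derivation:
Option A: s[0]='j'->'b', delta=(2-10)*3^3 mod 251 = 35, hash=119+35 mod 251 = 154 <-- target
Option B: s[3]='j'->'i', delta=(9-10)*3^0 mod 251 = 250, hash=119+250 mod 251 = 118
Option C: s[0]='j'->'i', delta=(9-10)*3^3 mod 251 = 224, hash=119+224 mod 251 = 92
Option D: s[1]='g'->'e', delta=(5-7)*3^2 mod 251 = 233, hash=119+233 mod 251 = 101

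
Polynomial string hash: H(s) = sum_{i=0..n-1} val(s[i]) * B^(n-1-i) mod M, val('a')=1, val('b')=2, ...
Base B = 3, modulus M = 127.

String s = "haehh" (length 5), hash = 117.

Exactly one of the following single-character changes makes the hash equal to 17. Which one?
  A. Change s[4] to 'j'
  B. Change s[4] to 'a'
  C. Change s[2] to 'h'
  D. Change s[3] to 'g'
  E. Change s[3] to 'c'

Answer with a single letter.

Answer: C

Derivation:
Option A: s[4]='h'->'j', delta=(10-8)*3^0 mod 127 = 2, hash=117+2 mod 127 = 119
Option B: s[4]='h'->'a', delta=(1-8)*3^0 mod 127 = 120, hash=117+120 mod 127 = 110
Option C: s[2]='e'->'h', delta=(8-5)*3^2 mod 127 = 27, hash=117+27 mod 127 = 17 <-- target
Option D: s[3]='h'->'g', delta=(7-8)*3^1 mod 127 = 124, hash=117+124 mod 127 = 114
Option E: s[3]='h'->'c', delta=(3-8)*3^1 mod 127 = 112, hash=117+112 mod 127 = 102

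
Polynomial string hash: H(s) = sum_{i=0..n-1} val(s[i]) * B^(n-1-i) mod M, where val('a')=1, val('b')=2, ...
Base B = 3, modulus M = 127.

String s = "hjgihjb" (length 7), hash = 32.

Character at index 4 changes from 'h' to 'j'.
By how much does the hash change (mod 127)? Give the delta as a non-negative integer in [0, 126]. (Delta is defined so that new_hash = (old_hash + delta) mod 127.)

Delta formula: (val(new) - val(old)) * B^(n-1-k) mod M
  val('j') - val('h') = 10 - 8 = 2
  B^(n-1-k) = 3^2 mod 127 = 9
  Delta = 2 * 9 mod 127 = 18

Answer: 18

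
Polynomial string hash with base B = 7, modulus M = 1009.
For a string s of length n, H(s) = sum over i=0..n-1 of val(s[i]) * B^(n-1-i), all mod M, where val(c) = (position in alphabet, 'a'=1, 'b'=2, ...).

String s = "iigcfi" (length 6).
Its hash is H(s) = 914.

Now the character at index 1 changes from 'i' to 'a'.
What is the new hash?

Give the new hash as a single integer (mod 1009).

Answer: 877

Derivation:
val('i') = 9, val('a') = 1
Position k = 1, exponent = n-1-k = 4
B^4 mod M = 7^4 mod 1009 = 383
Delta = (1 - 9) * 383 mod 1009 = 972
New hash = (914 + 972) mod 1009 = 877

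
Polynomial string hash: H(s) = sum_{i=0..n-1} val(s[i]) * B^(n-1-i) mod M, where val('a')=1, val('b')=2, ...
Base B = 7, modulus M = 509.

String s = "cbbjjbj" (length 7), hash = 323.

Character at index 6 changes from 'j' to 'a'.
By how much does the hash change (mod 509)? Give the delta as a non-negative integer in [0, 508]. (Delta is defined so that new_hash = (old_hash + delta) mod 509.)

Answer: 500

Derivation:
Delta formula: (val(new) - val(old)) * B^(n-1-k) mod M
  val('a') - val('j') = 1 - 10 = -9
  B^(n-1-k) = 7^0 mod 509 = 1
  Delta = -9 * 1 mod 509 = 500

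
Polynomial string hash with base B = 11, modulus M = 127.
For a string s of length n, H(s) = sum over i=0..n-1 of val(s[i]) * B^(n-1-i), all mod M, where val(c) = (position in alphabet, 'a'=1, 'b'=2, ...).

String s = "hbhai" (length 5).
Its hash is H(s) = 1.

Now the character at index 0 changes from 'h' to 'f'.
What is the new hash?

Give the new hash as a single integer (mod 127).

Answer: 56

Derivation:
val('h') = 8, val('f') = 6
Position k = 0, exponent = n-1-k = 4
B^4 mod M = 11^4 mod 127 = 36
Delta = (6 - 8) * 36 mod 127 = 55
New hash = (1 + 55) mod 127 = 56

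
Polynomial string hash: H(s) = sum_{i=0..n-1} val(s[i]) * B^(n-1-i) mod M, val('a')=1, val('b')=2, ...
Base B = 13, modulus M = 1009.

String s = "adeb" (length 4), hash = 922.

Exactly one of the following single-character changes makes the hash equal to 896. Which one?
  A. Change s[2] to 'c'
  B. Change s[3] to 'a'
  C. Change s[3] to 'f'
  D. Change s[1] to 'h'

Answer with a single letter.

Answer: A

Derivation:
Option A: s[2]='e'->'c', delta=(3-5)*13^1 mod 1009 = 983, hash=922+983 mod 1009 = 896 <-- target
Option B: s[3]='b'->'a', delta=(1-2)*13^0 mod 1009 = 1008, hash=922+1008 mod 1009 = 921
Option C: s[3]='b'->'f', delta=(6-2)*13^0 mod 1009 = 4, hash=922+4 mod 1009 = 926
Option D: s[1]='d'->'h', delta=(8-4)*13^2 mod 1009 = 676, hash=922+676 mod 1009 = 589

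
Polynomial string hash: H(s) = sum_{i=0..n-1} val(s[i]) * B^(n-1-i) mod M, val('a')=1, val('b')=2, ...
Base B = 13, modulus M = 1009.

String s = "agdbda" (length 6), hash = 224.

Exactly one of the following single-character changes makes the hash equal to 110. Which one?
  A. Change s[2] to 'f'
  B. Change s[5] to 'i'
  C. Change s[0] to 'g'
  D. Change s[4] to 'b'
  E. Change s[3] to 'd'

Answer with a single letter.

Answer: C

Derivation:
Option A: s[2]='d'->'f', delta=(6-4)*13^3 mod 1009 = 358, hash=224+358 mod 1009 = 582
Option B: s[5]='a'->'i', delta=(9-1)*13^0 mod 1009 = 8, hash=224+8 mod 1009 = 232
Option C: s[0]='a'->'g', delta=(7-1)*13^5 mod 1009 = 895, hash=224+895 mod 1009 = 110 <-- target
Option D: s[4]='d'->'b', delta=(2-4)*13^1 mod 1009 = 983, hash=224+983 mod 1009 = 198
Option E: s[3]='b'->'d', delta=(4-2)*13^2 mod 1009 = 338, hash=224+338 mod 1009 = 562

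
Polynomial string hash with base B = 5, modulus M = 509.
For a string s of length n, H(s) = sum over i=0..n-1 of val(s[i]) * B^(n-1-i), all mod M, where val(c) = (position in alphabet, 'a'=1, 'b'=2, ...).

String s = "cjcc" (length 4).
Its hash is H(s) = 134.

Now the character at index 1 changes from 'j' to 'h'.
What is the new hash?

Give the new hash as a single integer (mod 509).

val('j') = 10, val('h') = 8
Position k = 1, exponent = n-1-k = 2
B^2 mod M = 5^2 mod 509 = 25
Delta = (8 - 10) * 25 mod 509 = 459
New hash = (134 + 459) mod 509 = 84

Answer: 84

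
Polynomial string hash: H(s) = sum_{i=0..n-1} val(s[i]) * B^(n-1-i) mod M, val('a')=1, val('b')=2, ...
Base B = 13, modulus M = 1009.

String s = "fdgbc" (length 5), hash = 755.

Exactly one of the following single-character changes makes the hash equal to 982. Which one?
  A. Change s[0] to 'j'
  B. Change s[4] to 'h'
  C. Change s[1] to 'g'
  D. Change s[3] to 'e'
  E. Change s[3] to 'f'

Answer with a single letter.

Answer: A

Derivation:
Option A: s[0]='f'->'j', delta=(10-6)*13^4 mod 1009 = 227, hash=755+227 mod 1009 = 982 <-- target
Option B: s[4]='c'->'h', delta=(8-3)*13^0 mod 1009 = 5, hash=755+5 mod 1009 = 760
Option C: s[1]='d'->'g', delta=(7-4)*13^3 mod 1009 = 537, hash=755+537 mod 1009 = 283
Option D: s[3]='b'->'e', delta=(5-2)*13^1 mod 1009 = 39, hash=755+39 mod 1009 = 794
Option E: s[3]='b'->'f', delta=(6-2)*13^1 mod 1009 = 52, hash=755+52 mod 1009 = 807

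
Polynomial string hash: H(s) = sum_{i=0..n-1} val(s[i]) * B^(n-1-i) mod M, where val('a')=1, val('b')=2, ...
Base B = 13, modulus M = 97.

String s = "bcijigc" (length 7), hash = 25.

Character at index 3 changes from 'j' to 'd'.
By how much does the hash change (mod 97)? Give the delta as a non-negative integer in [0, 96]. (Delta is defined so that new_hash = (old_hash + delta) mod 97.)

Delta formula: (val(new) - val(old)) * B^(n-1-k) mod M
  val('d') - val('j') = 4 - 10 = -6
  B^(n-1-k) = 13^3 mod 97 = 63
  Delta = -6 * 63 mod 97 = 10

Answer: 10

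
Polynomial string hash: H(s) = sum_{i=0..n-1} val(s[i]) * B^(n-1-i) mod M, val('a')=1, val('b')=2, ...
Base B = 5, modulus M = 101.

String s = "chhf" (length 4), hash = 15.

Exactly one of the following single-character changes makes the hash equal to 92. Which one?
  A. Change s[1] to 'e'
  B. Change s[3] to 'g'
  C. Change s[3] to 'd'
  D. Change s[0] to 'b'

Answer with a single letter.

Option A: s[1]='h'->'e', delta=(5-8)*5^2 mod 101 = 26, hash=15+26 mod 101 = 41
Option B: s[3]='f'->'g', delta=(7-6)*5^0 mod 101 = 1, hash=15+1 mod 101 = 16
Option C: s[3]='f'->'d', delta=(4-6)*5^0 mod 101 = 99, hash=15+99 mod 101 = 13
Option D: s[0]='c'->'b', delta=(2-3)*5^3 mod 101 = 77, hash=15+77 mod 101 = 92 <-- target

Answer: D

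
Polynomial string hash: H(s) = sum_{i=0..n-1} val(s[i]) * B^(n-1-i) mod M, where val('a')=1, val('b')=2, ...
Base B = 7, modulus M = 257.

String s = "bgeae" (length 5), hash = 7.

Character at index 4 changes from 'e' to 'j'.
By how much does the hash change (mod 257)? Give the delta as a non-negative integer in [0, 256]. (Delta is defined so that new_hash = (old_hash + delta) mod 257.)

Delta formula: (val(new) - val(old)) * B^(n-1-k) mod M
  val('j') - val('e') = 10 - 5 = 5
  B^(n-1-k) = 7^0 mod 257 = 1
  Delta = 5 * 1 mod 257 = 5

Answer: 5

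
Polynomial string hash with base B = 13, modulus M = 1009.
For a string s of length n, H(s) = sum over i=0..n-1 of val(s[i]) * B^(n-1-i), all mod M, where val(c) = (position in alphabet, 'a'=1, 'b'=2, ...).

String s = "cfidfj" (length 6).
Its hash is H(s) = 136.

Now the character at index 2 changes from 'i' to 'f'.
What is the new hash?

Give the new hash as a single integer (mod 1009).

val('i') = 9, val('f') = 6
Position k = 2, exponent = n-1-k = 3
B^3 mod M = 13^3 mod 1009 = 179
Delta = (6 - 9) * 179 mod 1009 = 472
New hash = (136 + 472) mod 1009 = 608

Answer: 608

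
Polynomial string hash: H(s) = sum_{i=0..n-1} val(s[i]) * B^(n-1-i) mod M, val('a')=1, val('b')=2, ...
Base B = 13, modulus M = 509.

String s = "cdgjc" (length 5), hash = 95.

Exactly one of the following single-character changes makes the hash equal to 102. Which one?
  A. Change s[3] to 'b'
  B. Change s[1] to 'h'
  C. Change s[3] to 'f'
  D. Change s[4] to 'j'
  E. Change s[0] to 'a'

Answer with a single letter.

Answer: D

Derivation:
Option A: s[3]='j'->'b', delta=(2-10)*13^1 mod 509 = 405, hash=95+405 mod 509 = 500
Option B: s[1]='d'->'h', delta=(8-4)*13^3 mod 509 = 135, hash=95+135 mod 509 = 230
Option C: s[3]='j'->'f', delta=(6-10)*13^1 mod 509 = 457, hash=95+457 mod 509 = 43
Option D: s[4]='c'->'j', delta=(10-3)*13^0 mod 509 = 7, hash=95+7 mod 509 = 102 <-- target
Option E: s[0]='c'->'a', delta=(1-3)*13^4 mod 509 = 395, hash=95+395 mod 509 = 490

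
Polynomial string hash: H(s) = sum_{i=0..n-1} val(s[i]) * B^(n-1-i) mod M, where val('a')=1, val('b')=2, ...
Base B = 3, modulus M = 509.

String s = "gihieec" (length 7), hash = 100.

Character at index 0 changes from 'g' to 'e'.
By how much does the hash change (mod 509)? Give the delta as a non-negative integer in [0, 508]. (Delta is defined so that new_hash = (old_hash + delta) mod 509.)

Answer: 69

Derivation:
Delta formula: (val(new) - val(old)) * B^(n-1-k) mod M
  val('e') - val('g') = 5 - 7 = -2
  B^(n-1-k) = 3^6 mod 509 = 220
  Delta = -2 * 220 mod 509 = 69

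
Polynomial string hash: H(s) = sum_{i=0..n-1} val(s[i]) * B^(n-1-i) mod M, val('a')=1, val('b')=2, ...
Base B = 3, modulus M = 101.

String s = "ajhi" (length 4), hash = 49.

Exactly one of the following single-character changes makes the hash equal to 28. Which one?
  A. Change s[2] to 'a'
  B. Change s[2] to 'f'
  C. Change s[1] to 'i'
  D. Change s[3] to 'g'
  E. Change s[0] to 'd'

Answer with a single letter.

Answer: A

Derivation:
Option A: s[2]='h'->'a', delta=(1-8)*3^1 mod 101 = 80, hash=49+80 mod 101 = 28 <-- target
Option B: s[2]='h'->'f', delta=(6-8)*3^1 mod 101 = 95, hash=49+95 mod 101 = 43
Option C: s[1]='j'->'i', delta=(9-10)*3^2 mod 101 = 92, hash=49+92 mod 101 = 40
Option D: s[3]='i'->'g', delta=(7-9)*3^0 mod 101 = 99, hash=49+99 mod 101 = 47
Option E: s[0]='a'->'d', delta=(4-1)*3^3 mod 101 = 81, hash=49+81 mod 101 = 29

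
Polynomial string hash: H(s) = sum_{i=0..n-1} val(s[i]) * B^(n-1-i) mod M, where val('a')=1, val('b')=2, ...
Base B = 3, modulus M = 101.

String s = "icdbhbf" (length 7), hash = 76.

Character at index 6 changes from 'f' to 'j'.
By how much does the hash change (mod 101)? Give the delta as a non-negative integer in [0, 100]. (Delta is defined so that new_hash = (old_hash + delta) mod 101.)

Delta formula: (val(new) - val(old)) * B^(n-1-k) mod M
  val('j') - val('f') = 10 - 6 = 4
  B^(n-1-k) = 3^0 mod 101 = 1
  Delta = 4 * 1 mod 101 = 4

Answer: 4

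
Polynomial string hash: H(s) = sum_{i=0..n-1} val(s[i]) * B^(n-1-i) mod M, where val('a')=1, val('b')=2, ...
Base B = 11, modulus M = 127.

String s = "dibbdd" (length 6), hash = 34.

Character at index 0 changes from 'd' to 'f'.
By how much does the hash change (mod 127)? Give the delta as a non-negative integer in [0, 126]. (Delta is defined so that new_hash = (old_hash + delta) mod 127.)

Answer: 30

Derivation:
Delta formula: (val(new) - val(old)) * B^(n-1-k) mod M
  val('f') - val('d') = 6 - 4 = 2
  B^(n-1-k) = 11^5 mod 127 = 15
  Delta = 2 * 15 mod 127 = 30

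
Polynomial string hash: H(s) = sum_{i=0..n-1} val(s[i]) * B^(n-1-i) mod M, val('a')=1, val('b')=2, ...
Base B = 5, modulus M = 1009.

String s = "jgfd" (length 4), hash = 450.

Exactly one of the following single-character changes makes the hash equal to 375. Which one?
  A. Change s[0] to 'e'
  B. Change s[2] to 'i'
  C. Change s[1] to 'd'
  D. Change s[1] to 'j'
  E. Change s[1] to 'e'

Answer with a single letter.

Option A: s[0]='j'->'e', delta=(5-10)*5^3 mod 1009 = 384, hash=450+384 mod 1009 = 834
Option B: s[2]='f'->'i', delta=(9-6)*5^1 mod 1009 = 15, hash=450+15 mod 1009 = 465
Option C: s[1]='g'->'d', delta=(4-7)*5^2 mod 1009 = 934, hash=450+934 mod 1009 = 375 <-- target
Option D: s[1]='g'->'j', delta=(10-7)*5^2 mod 1009 = 75, hash=450+75 mod 1009 = 525
Option E: s[1]='g'->'e', delta=(5-7)*5^2 mod 1009 = 959, hash=450+959 mod 1009 = 400

Answer: C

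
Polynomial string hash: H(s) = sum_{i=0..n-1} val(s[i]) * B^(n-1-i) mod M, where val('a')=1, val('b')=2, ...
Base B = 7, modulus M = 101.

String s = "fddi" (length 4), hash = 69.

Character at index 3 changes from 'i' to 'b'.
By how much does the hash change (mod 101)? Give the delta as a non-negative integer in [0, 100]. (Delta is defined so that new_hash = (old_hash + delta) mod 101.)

Delta formula: (val(new) - val(old)) * B^(n-1-k) mod M
  val('b') - val('i') = 2 - 9 = -7
  B^(n-1-k) = 7^0 mod 101 = 1
  Delta = -7 * 1 mod 101 = 94

Answer: 94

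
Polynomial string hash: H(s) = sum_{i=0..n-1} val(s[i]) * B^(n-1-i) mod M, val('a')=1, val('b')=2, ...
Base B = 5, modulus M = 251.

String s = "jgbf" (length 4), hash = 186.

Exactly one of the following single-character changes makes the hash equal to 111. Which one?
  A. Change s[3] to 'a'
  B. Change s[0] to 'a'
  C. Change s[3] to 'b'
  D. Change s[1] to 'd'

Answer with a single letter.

Option A: s[3]='f'->'a', delta=(1-6)*5^0 mod 251 = 246, hash=186+246 mod 251 = 181
Option B: s[0]='j'->'a', delta=(1-10)*5^3 mod 251 = 130, hash=186+130 mod 251 = 65
Option C: s[3]='f'->'b', delta=(2-6)*5^0 mod 251 = 247, hash=186+247 mod 251 = 182
Option D: s[1]='g'->'d', delta=(4-7)*5^2 mod 251 = 176, hash=186+176 mod 251 = 111 <-- target

Answer: D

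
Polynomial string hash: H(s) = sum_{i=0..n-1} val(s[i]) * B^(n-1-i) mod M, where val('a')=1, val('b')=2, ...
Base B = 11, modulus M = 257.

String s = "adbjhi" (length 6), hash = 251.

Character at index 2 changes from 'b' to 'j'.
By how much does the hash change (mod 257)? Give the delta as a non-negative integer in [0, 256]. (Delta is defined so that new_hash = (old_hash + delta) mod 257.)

Answer: 111

Derivation:
Delta formula: (val(new) - val(old)) * B^(n-1-k) mod M
  val('j') - val('b') = 10 - 2 = 8
  B^(n-1-k) = 11^3 mod 257 = 46
  Delta = 8 * 46 mod 257 = 111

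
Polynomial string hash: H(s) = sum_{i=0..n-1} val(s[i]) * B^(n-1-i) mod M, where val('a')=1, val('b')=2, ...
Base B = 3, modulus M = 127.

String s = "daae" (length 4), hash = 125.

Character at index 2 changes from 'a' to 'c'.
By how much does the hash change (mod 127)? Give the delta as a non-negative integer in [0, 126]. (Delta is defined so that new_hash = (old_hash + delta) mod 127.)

Delta formula: (val(new) - val(old)) * B^(n-1-k) mod M
  val('c') - val('a') = 3 - 1 = 2
  B^(n-1-k) = 3^1 mod 127 = 3
  Delta = 2 * 3 mod 127 = 6

Answer: 6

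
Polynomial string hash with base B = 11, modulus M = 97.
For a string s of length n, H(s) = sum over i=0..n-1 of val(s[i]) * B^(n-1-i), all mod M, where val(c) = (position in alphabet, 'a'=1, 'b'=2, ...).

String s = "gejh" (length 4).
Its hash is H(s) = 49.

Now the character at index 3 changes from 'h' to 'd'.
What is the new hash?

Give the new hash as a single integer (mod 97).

val('h') = 8, val('d') = 4
Position k = 3, exponent = n-1-k = 0
B^0 mod M = 11^0 mod 97 = 1
Delta = (4 - 8) * 1 mod 97 = 93
New hash = (49 + 93) mod 97 = 45

Answer: 45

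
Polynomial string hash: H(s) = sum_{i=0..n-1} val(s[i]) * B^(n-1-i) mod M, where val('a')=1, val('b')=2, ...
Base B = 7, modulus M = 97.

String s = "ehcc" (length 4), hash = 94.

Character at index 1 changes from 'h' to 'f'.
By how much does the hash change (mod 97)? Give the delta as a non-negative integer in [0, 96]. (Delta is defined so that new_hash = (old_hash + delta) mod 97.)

Delta formula: (val(new) - val(old)) * B^(n-1-k) mod M
  val('f') - val('h') = 6 - 8 = -2
  B^(n-1-k) = 7^2 mod 97 = 49
  Delta = -2 * 49 mod 97 = 96

Answer: 96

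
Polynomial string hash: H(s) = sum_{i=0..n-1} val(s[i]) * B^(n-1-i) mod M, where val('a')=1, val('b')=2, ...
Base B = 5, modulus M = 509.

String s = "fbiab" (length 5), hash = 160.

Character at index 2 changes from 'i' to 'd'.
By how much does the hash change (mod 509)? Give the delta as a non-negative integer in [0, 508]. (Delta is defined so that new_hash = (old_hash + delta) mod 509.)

Answer: 384

Derivation:
Delta formula: (val(new) - val(old)) * B^(n-1-k) mod M
  val('d') - val('i') = 4 - 9 = -5
  B^(n-1-k) = 5^2 mod 509 = 25
  Delta = -5 * 25 mod 509 = 384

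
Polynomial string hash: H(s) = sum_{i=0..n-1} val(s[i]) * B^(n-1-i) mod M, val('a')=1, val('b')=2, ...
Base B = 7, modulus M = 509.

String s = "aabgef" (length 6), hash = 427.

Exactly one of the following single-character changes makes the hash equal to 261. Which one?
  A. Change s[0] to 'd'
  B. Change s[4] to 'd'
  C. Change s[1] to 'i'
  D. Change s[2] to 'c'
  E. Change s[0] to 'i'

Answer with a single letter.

Answer: D

Derivation:
Option A: s[0]='a'->'d', delta=(4-1)*7^5 mod 509 = 30, hash=427+30 mod 509 = 457
Option B: s[4]='e'->'d', delta=(4-5)*7^1 mod 509 = 502, hash=427+502 mod 509 = 420
Option C: s[1]='a'->'i', delta=(9-1)*7^4 mod 509 = 375, hash=427+375 mod 509 = 293
Option D: s[2]='b'->'c', delta=(3-2)*7^3 mod 509 = 343, hash=427+343 mod 509 = 261 <-- target
Option E: s[0]='a'->'i', delta=(9-1)*7^5 mod 509 = 80, hash=427+80 mod 509 = 507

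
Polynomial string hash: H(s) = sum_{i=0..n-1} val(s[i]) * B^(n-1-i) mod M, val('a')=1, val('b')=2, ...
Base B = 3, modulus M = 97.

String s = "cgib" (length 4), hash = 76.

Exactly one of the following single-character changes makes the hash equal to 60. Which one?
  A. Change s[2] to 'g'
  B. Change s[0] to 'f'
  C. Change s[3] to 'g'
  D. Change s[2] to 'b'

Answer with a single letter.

Answer: B

Derivation:
Option A: s[2]='i'->'g', delta=(7-9)*3^1 mod 97 = 91, hash=76+91 mod 97 = 70
Option B: s[0]='c'->'f', delta=(6-3)*3^3 mod 97 = 81, hash=76+81 mod 97 = 60 <-- target
Option C: s[3]='b'->'g', delta=(7-2)*3^0 mod 97 = 5, hash=76+5 mod 97 = 81
Option D: s[2]='i'->'b', delta=(2-9)*3^1 mod 97 = 76, hash=76+76 mod 97 = 55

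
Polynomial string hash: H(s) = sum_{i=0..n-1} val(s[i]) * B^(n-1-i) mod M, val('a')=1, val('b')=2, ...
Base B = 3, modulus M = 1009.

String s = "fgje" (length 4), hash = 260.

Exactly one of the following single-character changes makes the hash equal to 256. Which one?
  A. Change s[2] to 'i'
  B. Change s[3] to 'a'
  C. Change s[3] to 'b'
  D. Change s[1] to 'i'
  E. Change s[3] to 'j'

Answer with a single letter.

Answer: B

Derivation:
Option A: s[2]='j'->'i', delta=(9-10)*3^1 mod 1009 = 1006, hash=260+1006 mod 1009 = 257
Option B: s[3]='e'->'a', delta=(1-5)*3^0 mod 1009 = 1005, hash=260+1005 mod 1009 = 256 <-- target
Option C: s[3]='e'->'b', delta=(2-5)*3^0 mod 1009 = 1006, hash=260+1006 mod 1009 = 257
Option D: s[1]='g'->'i', delta=(9-7)*3^2 mod 1009 = 18, hash=260+18 mod 1009 = 278
Option E: s[3]='e'->'j', delta=(10-5)*3^0 mod 1009 = 5, hash=260+5 mod 1009 = 265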